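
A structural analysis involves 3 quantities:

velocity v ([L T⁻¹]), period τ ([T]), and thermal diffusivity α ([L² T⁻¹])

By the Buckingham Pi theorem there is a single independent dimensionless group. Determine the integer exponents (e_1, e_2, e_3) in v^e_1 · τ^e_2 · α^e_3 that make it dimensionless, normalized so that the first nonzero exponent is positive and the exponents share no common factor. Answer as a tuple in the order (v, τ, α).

L: e_1·(1) + e_2·(0) + e_3·(2) = 0
T: e_1·(-1) + e_2·(1) + e_3·(-1) = 0
Solving this homogeneous linear system for the smallest-integer solution (first nonzero entry positive) gives (2, 1, -1).

(2, 1, -1)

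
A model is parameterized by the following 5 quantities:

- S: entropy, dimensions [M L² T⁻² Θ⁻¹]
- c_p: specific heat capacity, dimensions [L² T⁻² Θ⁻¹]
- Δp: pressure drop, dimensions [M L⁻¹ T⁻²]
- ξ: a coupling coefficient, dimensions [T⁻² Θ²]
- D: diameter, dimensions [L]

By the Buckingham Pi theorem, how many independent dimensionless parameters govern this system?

There are 5 variables and 4 base dimensions (M, L, T, Θ).
The dimension matrix has rank 4.
Independent dimensionless groups: 5 − 4 = 1.

1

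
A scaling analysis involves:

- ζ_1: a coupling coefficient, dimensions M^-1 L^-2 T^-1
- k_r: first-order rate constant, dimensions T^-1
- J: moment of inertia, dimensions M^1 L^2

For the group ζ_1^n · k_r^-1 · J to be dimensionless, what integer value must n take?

Balance the M exponent: (-1)·n from ζ_1, plus −(0) + (1) = 1 from the rest, must sum to zero.
−n + 1 = 0, so n = 1.

1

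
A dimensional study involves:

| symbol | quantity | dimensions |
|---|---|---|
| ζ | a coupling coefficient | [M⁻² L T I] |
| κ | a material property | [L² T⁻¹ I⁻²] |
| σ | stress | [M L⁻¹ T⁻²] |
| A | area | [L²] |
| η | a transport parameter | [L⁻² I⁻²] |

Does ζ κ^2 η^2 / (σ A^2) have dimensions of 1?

Sum the exponent of each base dimension across the product:
  M: [ζ]_M + 2·[κ]_M − [σ]_M − 2·[A]_M + 2·[η]_M = (-2) + 2·(0) − (1) − 2·(0) + 2·(0) = -3
  L: [ζ]_L + 2·[κ]_L − [σ]_L − 2·[A]_L + 2·[η]_L = (1) + 2·(2) − (-1) − 2·(2) + 2·(-2) = -2
  T: [ζ]_T + 2·[κ]_T − [σ]_T − 2·[A]_T + 2·[η]_T = (1) + 2·(-1) − (-2) − 2·(0) + 2·(0) = 1
  I: [ζ]_I + 2·[κ]_I − [σ]_I − 2·[A]_I + 2·[η]_I = (1) + 2·(-2) − (0) − 2·(0) + 2·(-2) = -7
Net dimensions [M⁻³ L⁻² T I⁻⁷] ≠ [1] — not dimensionless.

no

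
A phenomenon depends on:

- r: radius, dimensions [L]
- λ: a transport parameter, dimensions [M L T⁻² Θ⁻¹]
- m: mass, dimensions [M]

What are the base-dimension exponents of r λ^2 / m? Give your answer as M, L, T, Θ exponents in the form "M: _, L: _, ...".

M: 1, L: 3, T: -4, Θ: -2

Collect each base-dimension exponent across the product:
  M: (0) + 2·(1) − (1) = 1
  L: (1) + 2·(1) − (0) = 3
  T: (0) + 2·(-2) − (0) = -4
  Θ: (0) + 2·(-1) − (0) = -2
So the dimensions are [M L³ T⁻⁴ Θ⁻²].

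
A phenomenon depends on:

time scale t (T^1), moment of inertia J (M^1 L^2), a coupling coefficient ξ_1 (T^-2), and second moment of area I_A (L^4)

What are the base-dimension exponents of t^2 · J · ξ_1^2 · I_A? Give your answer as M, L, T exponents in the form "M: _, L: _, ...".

M: 1, L: 6, T: -2

Collect each base-dimension exponent across the product:
  M: 2·(0) + (1) + 2·(0) + (0) = 1
  L: 2·(0) + (2) + 2·(0) + (4) = 6
  T: 2·(1) + (0) + 2·(-2) + (0) = -2
So the dimensions are [M L⁶ T⁻²].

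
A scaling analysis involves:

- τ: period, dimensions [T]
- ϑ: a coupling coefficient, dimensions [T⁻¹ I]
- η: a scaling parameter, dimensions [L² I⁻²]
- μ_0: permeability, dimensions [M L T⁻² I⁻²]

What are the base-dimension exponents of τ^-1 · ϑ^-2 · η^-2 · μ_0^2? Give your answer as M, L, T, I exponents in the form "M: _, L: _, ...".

M: 2, L: -2, T: -3, I: -2

Collect each base-dimension exponent across the product:
  M: −(0) − 2·(0) − 2·(0) + 2·(1) = 2
  L: −(0) − 2·(0) − 2·(2) + 2·(1) = -2
  T: −(1) − 2·(-1) − 2·(0) + 2·(-2) = -3
  I: −(0) − 2·(1) − 2·(-2) + 2·(-2) = -2
So the dimensions are [M² L⁻² T⁻³ I⁻²].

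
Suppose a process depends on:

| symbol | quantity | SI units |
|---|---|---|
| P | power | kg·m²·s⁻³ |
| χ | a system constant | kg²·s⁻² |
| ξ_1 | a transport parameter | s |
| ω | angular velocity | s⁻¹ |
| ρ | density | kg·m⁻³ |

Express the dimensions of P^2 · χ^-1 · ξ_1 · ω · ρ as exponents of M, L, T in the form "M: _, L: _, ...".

Collect each base-dimension exponent across the product:
  M: 2·(1) − (2) + (0) + (0) + (1) = 1
  L: 2·(2) − (0) + (0) + (0) + (-3) = 1
  T: 2·(-3) − (-2) + (1) + (-1) + (0) = -4
So the dimensions are [M L T⁻⁴].

M: 1, L: 1, T: -4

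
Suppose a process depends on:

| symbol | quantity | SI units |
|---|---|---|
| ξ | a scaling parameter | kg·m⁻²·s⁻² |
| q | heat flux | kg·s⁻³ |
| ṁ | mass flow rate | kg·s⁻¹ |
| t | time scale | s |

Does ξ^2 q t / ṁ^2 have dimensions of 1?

Sum the exponent of each base dimension across the product:
  M: 2·[ξ]_M + [q]_M − 2·[ṁ]_M + [t]_M = 2·(1) + (1) − 2·(1) + (0) = 1
  L: 2·[ξ]_L + [q]_L − 2·[ṁ]_L + [t]_L = 2·(-2) + (0) − 2·(0) + (0) = -4
  T: 2·[ξ]_T + [q]_T − 2·[ṁ]_T + [t]_T = 2·(-2) + (-3) − 2·(-1) + (1) = -4
Net dimensions [M L⁻⁴ T⁻⁴] ≠ [1] — not dimensionless.

no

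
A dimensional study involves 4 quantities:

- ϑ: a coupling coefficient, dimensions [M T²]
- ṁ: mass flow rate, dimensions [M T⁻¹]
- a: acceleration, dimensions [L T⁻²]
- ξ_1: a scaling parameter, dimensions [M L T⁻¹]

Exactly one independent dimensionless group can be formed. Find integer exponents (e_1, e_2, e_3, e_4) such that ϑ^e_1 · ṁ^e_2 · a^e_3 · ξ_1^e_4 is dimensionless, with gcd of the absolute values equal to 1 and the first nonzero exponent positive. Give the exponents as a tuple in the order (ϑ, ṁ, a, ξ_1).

(2, 1, 3, -3)

M: e_1·(1) + e_2·(1) + e_3·(0) + e_4·(1) = 0
L: e_1·(0) + e_2·(0) + e_3·(1) + e_4·(1) = 0
T: e_1·(2) + e_2·(-1) + e_3·(-2) + e_4·(-1) = 0
Solving this homogeneous linear system for the smallest-integer solution (first nonzero entry positive) gives (2, 1, 3, -3).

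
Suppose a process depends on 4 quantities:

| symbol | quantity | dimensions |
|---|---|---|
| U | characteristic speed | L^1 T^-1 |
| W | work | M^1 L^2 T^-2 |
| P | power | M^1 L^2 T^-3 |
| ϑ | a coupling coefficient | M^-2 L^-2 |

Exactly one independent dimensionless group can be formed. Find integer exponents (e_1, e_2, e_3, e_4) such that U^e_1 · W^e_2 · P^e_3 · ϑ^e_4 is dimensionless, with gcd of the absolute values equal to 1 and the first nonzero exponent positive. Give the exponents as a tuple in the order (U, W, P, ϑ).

(2, -4, 2, -1)

M: e_1·(0) + e_2·(1) + e_3·(1) + e_4·(-2) = 0
L: e_1·(1) + e_2·(2) + e_3·(2) + e_4·(-2) = 0
T: e_1·(-1) + e_2·(-2) + e_3·(-3) + e_4·(0) = 0
Solving this homogeneous linear system for the smallest-integer solution (first nonzero entry positive) gives (2, -4, 2, -1).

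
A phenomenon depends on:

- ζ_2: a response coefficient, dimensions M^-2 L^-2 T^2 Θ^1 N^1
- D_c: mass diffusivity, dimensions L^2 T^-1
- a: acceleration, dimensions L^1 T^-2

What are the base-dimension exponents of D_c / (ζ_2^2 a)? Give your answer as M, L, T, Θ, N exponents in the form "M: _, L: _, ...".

Collect each base-dimension exponent across the product:
  M: −2·(-2) + (0) − (0) = 4
  L: −2·(-2) + (2) − (1) = 5
  T: −2·(2) + (-1) − (-2) = -3
  Θ: −2·(1) + (0) − (0) = -2
  N: −2·(1) + (0) − (0) = -2
So the dimensions are [M⁴ L⁵ T⁻³ Θ⁻² N⁻²].

M: 4, L: 5, T: -3, Θ: -2, N: -2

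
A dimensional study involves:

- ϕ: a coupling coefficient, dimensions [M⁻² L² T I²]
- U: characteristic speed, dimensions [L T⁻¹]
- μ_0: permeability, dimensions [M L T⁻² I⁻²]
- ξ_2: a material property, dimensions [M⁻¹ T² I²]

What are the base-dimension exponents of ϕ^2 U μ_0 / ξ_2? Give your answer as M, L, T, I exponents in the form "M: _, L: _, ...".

Collect each base-dimension exponent across the product:
  M: 2·(-2) + (0) + (1) − (-1) = -2
  L: 2·(2) + (1) + (1) − (0) = 6
  T: 2·(1) + (-1) + (-2) − (2) = -3
  I: 2·(2) + (0) + (-2) − (2) = 0
So the dimensions are [M⁻² L⁶ T⁻³].

M: -2, L: 6, T: -3, I: 0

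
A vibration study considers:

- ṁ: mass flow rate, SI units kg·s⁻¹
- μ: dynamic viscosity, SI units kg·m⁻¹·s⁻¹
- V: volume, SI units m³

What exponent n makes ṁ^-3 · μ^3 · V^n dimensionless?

1

Balance the L exponent: (3)·n from V, plus −3·(0) + 3·(-1) = -3 from the rest, must sum to zero.
3n − 3 = 0, so n = 1.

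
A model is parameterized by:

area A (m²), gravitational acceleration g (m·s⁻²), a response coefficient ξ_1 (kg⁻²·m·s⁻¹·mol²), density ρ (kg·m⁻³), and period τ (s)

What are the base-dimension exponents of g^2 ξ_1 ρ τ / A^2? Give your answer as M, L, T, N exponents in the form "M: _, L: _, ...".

M: -1, L: -4, T: -4, N: 2

Collect each base-dimension exponent across the product:
  M: −2·(0) + 2·(0) + (-2) + (1) + (0) = -1
  L: −2·(2) + 2·(1) + (1) + (-3) + (0) = -4
  T: −2·(0) + 2·(-2) + (-1) + (0) + (1) = -4
  N: −2·(0) + 2·(0) + (2) + (0) + (0) = 2
So the dimensions are [M⁻¹ L⁻⁴ T⁻⁴ N²].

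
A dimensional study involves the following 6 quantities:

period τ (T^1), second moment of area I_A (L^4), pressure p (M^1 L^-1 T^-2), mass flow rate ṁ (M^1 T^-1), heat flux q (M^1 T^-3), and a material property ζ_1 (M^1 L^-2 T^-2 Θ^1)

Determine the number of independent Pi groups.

2

There are 6 variables and 4 base dimensions (M, L, T, Θ).
The dimension matrix has rank 4.
Independent dimensionless groups: 6 − 4 = 2.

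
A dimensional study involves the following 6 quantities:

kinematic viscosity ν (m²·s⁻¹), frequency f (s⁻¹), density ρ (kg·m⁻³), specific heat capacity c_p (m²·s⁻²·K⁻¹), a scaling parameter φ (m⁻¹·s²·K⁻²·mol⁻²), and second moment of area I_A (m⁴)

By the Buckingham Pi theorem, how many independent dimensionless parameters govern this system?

There are 6 variables and 5 base dimensions (M, L, T, Θ, N).
The dimension matrix has rank 5.
Independent dimensionless groups: 6 − 5 = 1.

1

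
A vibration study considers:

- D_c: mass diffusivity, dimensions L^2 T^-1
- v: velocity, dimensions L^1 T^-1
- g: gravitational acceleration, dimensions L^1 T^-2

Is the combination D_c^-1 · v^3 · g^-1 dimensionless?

Sum the exponent of each base dimension across the product:
  M: −[D_c]_M + 3·[v]_M − [g]_M = −(0) + 3·(0) − (0) = 0
  L: −[D_c]_L + 3·[v]_L − [g]_L = −(2) + 3·(1) − (1) = 0
  T: −[D_c]_T + 3·[v]_T − [g]_T = −(-1) + 3·(-1) − (-2) = 0
All base exponents vanish — dimensionless.

yes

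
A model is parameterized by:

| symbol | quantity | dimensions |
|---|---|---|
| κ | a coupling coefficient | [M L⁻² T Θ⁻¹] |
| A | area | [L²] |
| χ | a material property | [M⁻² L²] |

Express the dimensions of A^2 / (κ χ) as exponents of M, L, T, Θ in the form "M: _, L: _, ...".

Collect each base-dimension exponent across the product:
  M: −(1) + 2·(0) − (-2) = 1
  L: −(-2) + 2·(2) − (2) = 4
  T: −(1) + 2·(0) − (0) = -1
  Θ: −(-1) + 2·(0) − (0) = 1
So the dimensions are [M L⁴ T⁻¹ Θ].

M: 1, L: 4, T: -1, Θ: 1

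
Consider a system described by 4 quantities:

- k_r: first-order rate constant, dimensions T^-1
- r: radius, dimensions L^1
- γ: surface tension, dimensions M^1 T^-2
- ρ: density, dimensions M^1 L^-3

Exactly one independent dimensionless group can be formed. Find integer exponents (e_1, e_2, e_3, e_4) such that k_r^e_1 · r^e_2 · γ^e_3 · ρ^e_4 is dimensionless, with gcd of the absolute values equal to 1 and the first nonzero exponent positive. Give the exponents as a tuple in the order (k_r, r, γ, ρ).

M: e_1·(0) + e_2·(0) + e_3·(1) + e_4·(1) = 0
L: e_1·(0) + e_2·(1) + e_3·(0) + e_4·(-3) = 0
T: e_1·(-1) + e_2·(0) + e_3·(-2) + e_4·(0) = 0
Solving this homogeneous linear system for the smallest-integer solution (first nonzero entry positive) gives (2, 3, -1, 1).

(2, 3, -1, 1)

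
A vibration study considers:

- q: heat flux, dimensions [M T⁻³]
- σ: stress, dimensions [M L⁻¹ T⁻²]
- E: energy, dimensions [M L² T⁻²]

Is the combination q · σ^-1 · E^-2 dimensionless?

no

Sum the exponent of each base dimension across the product:
  M: [q]_M − [σ]_M − 2·[E]_M = (1) − (1) − 2·(1) = -2
  L: [q]_L − [σ]_L − 2·[E]_L = (0) − (-1) − 2·(2) = -3
  T: [q]_T − [σ]_T − 2·[E]_T = (-3) − (-2) − 2·(-2) = 3
Net dimensions [M⁻² L⁻³ T³] ≠ [1] — not dimensionless.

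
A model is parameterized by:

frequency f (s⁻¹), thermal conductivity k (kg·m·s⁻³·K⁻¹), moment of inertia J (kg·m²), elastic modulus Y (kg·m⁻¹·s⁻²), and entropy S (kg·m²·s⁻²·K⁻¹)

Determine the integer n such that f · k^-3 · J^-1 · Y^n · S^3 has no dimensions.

1

Balance the M exponent: (1)·n from Y, plus (0) − 3·(1) − (1) + 3·(1) = -1 from the rest, must sum to zero.
n − 1 = 0, so n = 1.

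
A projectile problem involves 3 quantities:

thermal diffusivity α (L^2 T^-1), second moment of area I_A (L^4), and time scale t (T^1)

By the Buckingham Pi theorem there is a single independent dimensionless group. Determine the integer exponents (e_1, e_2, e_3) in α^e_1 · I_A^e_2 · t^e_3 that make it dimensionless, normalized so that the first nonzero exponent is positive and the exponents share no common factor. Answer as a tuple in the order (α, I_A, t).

(2, -1, 2)

L: e_1·(2) + e_2·(4) + e_3·(0) = 0
T: e_1·(-1) + e_2·(0) + e_3·(1) = 0
Solving this homogeneous linear system for the smallest-integer solution (first nonzero entry positive) gives (2, -1, 2).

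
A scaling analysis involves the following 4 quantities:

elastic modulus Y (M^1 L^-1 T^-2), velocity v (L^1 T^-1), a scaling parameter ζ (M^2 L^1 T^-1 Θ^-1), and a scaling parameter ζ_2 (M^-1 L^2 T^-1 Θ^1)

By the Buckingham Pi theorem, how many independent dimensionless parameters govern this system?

There are 4 variables and 4 base dimensions (M, L, T, Θ).
The dimension matrix has rank 4.
Independent dimensionless groups: 4 − 4 = 0.

0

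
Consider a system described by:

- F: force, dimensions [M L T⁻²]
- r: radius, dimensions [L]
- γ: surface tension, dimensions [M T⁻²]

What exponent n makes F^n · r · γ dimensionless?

Balance the M exponent: (1)·n from F, plus (0) + (1) = 1 from the rest, must sum to zero.
n + 1 = 0, so n = -1.

-1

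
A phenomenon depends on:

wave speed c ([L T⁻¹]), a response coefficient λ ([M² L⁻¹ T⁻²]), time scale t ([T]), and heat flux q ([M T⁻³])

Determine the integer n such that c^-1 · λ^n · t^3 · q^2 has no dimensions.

-1

Balance the M exponent: (2)·n from λ, plus −(0) + 3·(0) + 2·(1) = 2 from the rest, must sum to zero.
2n + 2 = 0, so n = -1.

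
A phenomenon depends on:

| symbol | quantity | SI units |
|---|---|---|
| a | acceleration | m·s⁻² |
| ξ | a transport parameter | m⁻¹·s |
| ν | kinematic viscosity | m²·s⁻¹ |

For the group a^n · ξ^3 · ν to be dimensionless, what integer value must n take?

1

Balance the L exponent: (1)·n from a, plus 3·(-1) + (2) = -1 from the rest, must sum to zero.
n − 1 = 0, so n = 1.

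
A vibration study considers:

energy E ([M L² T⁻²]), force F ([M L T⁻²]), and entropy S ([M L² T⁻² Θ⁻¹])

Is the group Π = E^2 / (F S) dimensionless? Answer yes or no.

no

Sum the exponent of each base dimension across the product:
  M: 2·[E]_M − [F]_M − [S]_M = 2·(1) − (1) − (1) = 0
  L: 2·[E]_L − [F]_L − [S]_L = 2·(2) − (1) − (2) = 1
  T: 2·[E]_T − [F]_T − [S]_T = 2·(-2) − (-2) − (-2) = 0
  Θ: 2·[E]_Θ − [F]_Θ − [S]_Θ = 2·(0) − (0) − (-1) = 1
Net dimensions [L Θ] ≠ [1] — not dimensionless.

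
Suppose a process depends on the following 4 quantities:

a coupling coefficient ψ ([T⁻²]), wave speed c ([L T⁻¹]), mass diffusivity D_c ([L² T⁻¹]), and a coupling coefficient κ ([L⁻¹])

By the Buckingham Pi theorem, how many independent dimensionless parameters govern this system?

2

There are 4 variables and 2 base dimensions (L, T).
The dimension matrix has rank 2.
Independent dimensionless groups: 4 − 2 = 2.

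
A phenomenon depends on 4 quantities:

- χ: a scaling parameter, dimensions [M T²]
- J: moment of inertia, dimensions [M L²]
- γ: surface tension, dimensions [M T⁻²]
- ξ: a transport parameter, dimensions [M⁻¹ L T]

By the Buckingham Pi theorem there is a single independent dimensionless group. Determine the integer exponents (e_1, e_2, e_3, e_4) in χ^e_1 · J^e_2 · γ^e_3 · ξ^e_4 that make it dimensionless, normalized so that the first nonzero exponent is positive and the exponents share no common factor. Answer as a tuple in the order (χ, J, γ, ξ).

(1, -1, 2, 2)

M: e_1·(1) + e_2·(1) + e_3·(1) + e_4·(-1) = 0
L: e_1·(0) + e_2·(2) + e_3·(0) + e_4·(1) = 0
T: e_1·(2) + e_2·(0) + e_3·(-2) + e_4·(1) = 0
Solving this homogeneous linear system for the smallest-integer solution (first nonzero entry positive) gives (1, -1, 2, 2).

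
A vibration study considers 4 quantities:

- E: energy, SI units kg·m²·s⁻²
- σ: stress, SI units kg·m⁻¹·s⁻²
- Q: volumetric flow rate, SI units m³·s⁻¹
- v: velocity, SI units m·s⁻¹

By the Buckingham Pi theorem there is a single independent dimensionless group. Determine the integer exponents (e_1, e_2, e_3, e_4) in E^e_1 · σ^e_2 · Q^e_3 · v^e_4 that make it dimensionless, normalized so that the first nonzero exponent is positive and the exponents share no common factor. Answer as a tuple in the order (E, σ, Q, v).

(2, -2, -3, 3)

M: e_1·(1) + e_2·(1) + e_3·(0) + e_4·(0) = 0
L: e_1·(2) + e_2·(-1) + e_3·(3) + e_4·(1) = 0
T: e_1·(-2) + e_2·(-2) + e_3·(-1) + e_4·(-1) = 0
Solving this homogeneous linear system for the smallest-integer solution (first nonzero entry positive) gives (2, -2, -3, 3).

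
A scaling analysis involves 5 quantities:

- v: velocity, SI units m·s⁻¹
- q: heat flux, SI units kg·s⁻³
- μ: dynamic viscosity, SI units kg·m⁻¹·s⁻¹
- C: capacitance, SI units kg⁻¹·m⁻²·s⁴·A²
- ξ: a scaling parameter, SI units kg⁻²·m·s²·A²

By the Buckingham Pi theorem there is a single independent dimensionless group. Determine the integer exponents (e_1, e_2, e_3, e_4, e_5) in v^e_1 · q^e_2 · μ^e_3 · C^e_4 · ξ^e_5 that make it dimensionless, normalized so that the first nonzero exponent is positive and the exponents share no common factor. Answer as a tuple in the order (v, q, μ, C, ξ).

M: e_1·(0) + e_2·(1) + e_3·(1) + e_4·(-1) + e_5·(-2) = 0
L: e_1·(1) + e_2·(0) + e_3·(-1) + e_4·(-2) + e_5·(1) = 0
T: e_1·(-1) + e_2·(-3) + e_3·(-1) + e_4·(4) + e_5·(2) = 0
I: e_1·(0) + e_2·(0) + e_3·(0) + e_4·(2) + e_5·(2) = 0
Solving this homogeneous linear system for the smallest-integer solution (first nonzero entry positive) gives (1, 1, -2, 1, -1).

(1, 1, -2, 1, -1)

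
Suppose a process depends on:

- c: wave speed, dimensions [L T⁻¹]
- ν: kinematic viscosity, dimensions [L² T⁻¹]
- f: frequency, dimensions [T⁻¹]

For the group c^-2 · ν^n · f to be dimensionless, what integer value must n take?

Balance the L exponent: (2)·n from ν, plus −2·(1) + (0) = -2 from the rest, must sum to zero.
2n − 2 = 0, so n = 1.

1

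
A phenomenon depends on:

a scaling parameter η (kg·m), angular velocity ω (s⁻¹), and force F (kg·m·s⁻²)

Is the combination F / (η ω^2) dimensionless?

yes

Sum the exponent of each base dimension across the product:
  M: −[η]_M − 2·[ω]_M + [F]_M = −(1) − 2·(0) + (1) = 0
  L: −[η]_L − 2·[ω]_L + [F]_L = −(1) − 2·(0) + (1) = 0
  T: −[η]_T − 2·[ω]_T + [F]_T = −(0) − 2·(-1) + (-2) = 0
All base exponents vanish — dimensionless.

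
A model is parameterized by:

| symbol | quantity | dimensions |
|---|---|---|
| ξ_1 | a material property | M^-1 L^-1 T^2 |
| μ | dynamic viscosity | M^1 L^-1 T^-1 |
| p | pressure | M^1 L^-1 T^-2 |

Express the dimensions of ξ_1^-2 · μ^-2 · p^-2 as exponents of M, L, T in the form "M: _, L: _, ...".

M: -2, L: 6, T: 2

Collect each base-dimension exponent across the product:
  M: −2·(-1) − 2·(1) − 2·(1) = -2
  L: −2·(-1) − 2·(-1) − 2·(-1) = 6
  T: −2·(2) − 2·(-1) − 2·(-2) = 2
So the dimensions are [M⁻² L⁶ T²].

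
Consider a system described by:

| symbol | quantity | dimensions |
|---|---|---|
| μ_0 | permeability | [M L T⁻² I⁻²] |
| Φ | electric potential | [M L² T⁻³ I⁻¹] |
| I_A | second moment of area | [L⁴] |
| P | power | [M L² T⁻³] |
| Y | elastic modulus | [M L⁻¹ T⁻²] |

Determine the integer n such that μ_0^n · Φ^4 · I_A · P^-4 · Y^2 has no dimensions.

-2

Balance the M exponent: (1)·n from μ_0, plus 4·(1) + (0) − 4·(1) + 2·(1) = 2 from the rest, must sum to zero.
n + 2 = 0, so n = -2.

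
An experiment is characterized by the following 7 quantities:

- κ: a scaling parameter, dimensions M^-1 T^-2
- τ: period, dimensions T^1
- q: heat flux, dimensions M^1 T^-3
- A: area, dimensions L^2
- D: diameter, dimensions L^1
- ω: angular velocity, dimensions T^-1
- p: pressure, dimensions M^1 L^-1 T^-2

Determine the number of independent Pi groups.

There are 7 variables and 3 base dimensions (M, L, T).
The dimension matrix has rank 3.
Independent dimensionless groups: 7 − 3 = 4.

4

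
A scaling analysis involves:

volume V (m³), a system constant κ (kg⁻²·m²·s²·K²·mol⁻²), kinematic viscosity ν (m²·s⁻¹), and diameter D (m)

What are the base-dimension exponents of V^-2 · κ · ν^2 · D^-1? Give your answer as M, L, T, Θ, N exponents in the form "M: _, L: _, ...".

M: -2, L: -1, T: 0, Θ: 2, N: -2

Collect each base-dimension exponent across the product:
  M: −2·(0) + (-2) + 2·(0) − (0) = -2
  L: −2·(3) + (2) + 2·(2) − (1) = -1
  T: −2·(0) + (2) + 2·(-1) − (0) = 0
  Θ: −2·(0) + (2) + 2·(0) − (0) = 2
  N: −2·(0) + (-2) + 2·(0) − (0) = -2
So the dimensions are [M⁻² L⁻¹ Θ² N⁻²].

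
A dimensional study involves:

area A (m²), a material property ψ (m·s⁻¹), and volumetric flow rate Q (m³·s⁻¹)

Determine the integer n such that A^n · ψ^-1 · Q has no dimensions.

-1

Balance the L exponent: (2)·n from A, plus −(1) + (3) = 2 from the rest, must sum to zero.
2n + 2 = 0, so n = -1.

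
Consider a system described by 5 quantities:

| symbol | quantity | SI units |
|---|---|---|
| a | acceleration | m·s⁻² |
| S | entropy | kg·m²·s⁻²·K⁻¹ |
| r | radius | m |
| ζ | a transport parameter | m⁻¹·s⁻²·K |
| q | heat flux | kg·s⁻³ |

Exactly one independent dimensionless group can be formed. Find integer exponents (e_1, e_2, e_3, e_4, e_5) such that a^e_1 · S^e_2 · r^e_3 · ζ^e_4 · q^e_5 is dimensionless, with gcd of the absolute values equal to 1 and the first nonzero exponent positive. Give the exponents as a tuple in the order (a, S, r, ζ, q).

(1, -2, 1, -2, 2)

M: e_1·(0) + e_2·(1) + e_3·(0) + e_4·(0) + e_5·(1) = 0
L: e_1·(1) + e_2·(2) + e_3·(1) + e_4·(-1) + e_5·(0) = 0
T: e_1·(-2) + e_2·(-2) + e_3·(0) + e_4·(-2) + e_5·(-3) = 0
Θ: e_1·(0) + e_2·(-1) + e_3·(0) + e_4·(1) + e_5·(0) = 0
Solving this homogeneous linear system for the smallest-integer solution (first nonzero entry positive) gives (1, -2, 1, -2, 2).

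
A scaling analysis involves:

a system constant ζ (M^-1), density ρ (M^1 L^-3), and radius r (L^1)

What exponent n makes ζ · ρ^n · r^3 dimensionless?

Balance the M exponent: (1)·n from ρ, plus (-1) + 3·(0) = -1 from the rest, must sum to zero.
n − 1 = 0, so n = 1.

1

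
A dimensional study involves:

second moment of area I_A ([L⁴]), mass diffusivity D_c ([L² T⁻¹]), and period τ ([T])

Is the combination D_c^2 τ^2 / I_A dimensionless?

Sum the exponent of each base dimension across the product:
  L: −[I_A]_L + 2·[D_c]_L + 2·[τ]_L = −(4) + 2·(2) + 2·(0) = 0
  T: −[I_A]_T + 2·[D_c]_T + 2·[τ]_T = −(0) + 2·(-1) + 2·(1) = 0
All base exponents vanish — dimensionless.

yes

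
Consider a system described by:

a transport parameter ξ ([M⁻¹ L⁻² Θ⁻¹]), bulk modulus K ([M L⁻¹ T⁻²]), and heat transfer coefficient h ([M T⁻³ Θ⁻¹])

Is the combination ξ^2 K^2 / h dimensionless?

no

Sum the exponent of each base dimension across the product:
  M: 2·[ξ]_M + 2·[K]_M − [h]_M = 2·(-1) + 2·(1) − (1) = -1
  L: 2·[ξ]_L + 2·[K]_L − [h]_L = 2·(-2) + 2·(-1) − (0) = -6
  T: 2·[ξ]_T + 2·[K]_T − [h]_T = 2·(0) + 2·(-2) − (-3) = -1
  Θ: 2·[ξ]_Θ + 2·[K]_Θ − [h]_Θ = 2·(-1) + 2·(0) − (-1) = -1
Net dimensions [M⁻¹ L⁻⁶ T⁻¹ Θ⁻¹] ≠ [1] — not dimensionless.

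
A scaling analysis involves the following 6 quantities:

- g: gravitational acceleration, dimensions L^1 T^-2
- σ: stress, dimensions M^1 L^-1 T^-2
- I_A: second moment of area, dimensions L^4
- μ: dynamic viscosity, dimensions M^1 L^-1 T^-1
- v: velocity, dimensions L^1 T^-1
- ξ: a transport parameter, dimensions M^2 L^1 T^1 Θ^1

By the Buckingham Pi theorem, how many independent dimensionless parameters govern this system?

There are 6 variables and 4 base dimensions (M, L, T, Θ).
The dimension matrix has rank 4.
Independent dimensionless groups: 6 − 4 = 2.

2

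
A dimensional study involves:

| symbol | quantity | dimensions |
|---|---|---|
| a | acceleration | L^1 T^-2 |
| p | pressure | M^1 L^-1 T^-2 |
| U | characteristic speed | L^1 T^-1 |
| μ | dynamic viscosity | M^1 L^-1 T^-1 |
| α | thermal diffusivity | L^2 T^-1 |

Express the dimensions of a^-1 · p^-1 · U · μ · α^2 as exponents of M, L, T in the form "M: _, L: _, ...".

M: 0, L: 4, T: 0

Collect each base-dimension exponent across the product:
  M: −(0) − (1) + (0) + (1) + 2·(0) = 0
  L: −(1) − (-1) + (1) + (-1) + 2·(2) = 4
  T: −(-2) − (-2) + (-1) + (-1) + 2·(-1) = 0
So the dimensions are [L⁴].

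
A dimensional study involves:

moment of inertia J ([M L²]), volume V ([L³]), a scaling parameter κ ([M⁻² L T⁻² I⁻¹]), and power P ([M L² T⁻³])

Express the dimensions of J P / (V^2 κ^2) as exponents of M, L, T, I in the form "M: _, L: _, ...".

Collect each base-dimension exponent across the product:
  M: (1) − 2·(0) − 2·(-2) + (1) = 6
  L: (2) − 2·(3) − 2·(1) + (2) = -4
  T: (0) − 2·(0) − 2·(-2) + (-3) = 1
  I: (0) − 2·(0) − 2·(-1) + (0) = 2
So the dimensions are [M⁶ L⁻⁴ T I²].

M: 6, L: -4, T: 1, I: 2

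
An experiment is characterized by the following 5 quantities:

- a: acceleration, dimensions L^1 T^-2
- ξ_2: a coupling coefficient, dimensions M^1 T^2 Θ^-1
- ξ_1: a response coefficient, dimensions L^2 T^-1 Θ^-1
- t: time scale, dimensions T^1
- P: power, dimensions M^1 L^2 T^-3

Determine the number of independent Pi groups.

1

There are 5 variables and 4 base dimensions (M, L, T, Θ).
The dimension matrix has rank 4.
Independent dimensionless groups: 5 − 4 = 1.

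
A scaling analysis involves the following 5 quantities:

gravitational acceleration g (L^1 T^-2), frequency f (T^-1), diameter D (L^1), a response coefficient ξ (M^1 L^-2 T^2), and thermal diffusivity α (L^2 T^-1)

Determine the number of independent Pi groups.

2

There are 5 variables and 3 base dimensions (M, L, T).
The dimension matrix has rank 3.
Independent dimensionless groups: 5 − 3 = 2.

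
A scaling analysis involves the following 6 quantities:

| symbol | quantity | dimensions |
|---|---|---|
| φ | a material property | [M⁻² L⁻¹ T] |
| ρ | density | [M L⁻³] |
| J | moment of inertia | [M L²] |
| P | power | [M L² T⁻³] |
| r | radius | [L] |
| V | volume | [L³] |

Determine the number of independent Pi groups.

3

There are 6 variables and 3 base dimensions (M, L, T).
The dimension matrix has rank 3.
Independent dimensionless groups: 6 − 3 = 3.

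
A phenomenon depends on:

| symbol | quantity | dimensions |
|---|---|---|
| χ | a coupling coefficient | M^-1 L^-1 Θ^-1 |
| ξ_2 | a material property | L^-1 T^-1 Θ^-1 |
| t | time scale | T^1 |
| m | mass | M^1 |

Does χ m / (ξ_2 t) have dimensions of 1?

Sum the exponent of each base dimension across the product:
  M: [χ]_M − [ξ_2]_M − [t]_M + [m]_M = (-1) − (0) − (0) + (1) = 0
  L: [χ]_L − [ξ_2]_L − [t]_L + [m]_L = (-1) − (-1) − (0) + (0) = 0
  T: [χ]_T − [ξ_2]_T − [t]_T + [m]_T = (0) − (-1) − (1) + (0) = 0
  Θ: [χ]_Θ − [ξ_2]_Θ − [t]_Θ + [m]_Θ = (-1) − (-1) − (0) + (0) = 0
All base exponents vanish — dimensionless.

yes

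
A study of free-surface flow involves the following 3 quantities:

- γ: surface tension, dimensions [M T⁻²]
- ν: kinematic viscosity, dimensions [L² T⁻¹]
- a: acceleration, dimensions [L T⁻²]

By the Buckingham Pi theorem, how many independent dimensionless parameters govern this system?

There are 3 variables and 3 base dimensions (M, L, T).
The dimension matrix has rank 3.
Independent dimensionless groups: 3 − 3 = 0.

0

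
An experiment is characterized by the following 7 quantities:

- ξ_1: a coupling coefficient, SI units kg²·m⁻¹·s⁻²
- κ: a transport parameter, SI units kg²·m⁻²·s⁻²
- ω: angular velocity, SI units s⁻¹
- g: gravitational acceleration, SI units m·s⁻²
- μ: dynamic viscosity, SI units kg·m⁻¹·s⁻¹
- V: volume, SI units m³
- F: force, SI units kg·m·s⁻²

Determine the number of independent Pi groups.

4

There are 7 variables and 3 base dimensions (M, L, T).
The dimension matrix has rank 3.
Independent dimensionless groups: 7 − 3 = 4.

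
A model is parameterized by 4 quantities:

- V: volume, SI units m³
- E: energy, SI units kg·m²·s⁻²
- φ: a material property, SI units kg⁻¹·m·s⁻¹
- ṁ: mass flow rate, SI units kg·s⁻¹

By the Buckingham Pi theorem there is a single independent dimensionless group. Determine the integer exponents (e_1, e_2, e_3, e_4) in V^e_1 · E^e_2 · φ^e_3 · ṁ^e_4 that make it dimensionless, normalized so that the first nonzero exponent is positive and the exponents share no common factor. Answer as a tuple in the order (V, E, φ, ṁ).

(1, -2, 1, 3)

M: e_1·(0) + e_2·(1) + e_3·(-1) + e_4·(1) = 0
L: e_1·(3) + e_2·(2) + e_3·(1) + e_4·(0) = 0
T: e_1·(0) + e_2·(-2) + e_3·(-1) + e_4·(-1) = 0
Solving this homogeneous linear system for the smallest-integer solution (first nonzero entry positive) gives (1, -2, 1, 3).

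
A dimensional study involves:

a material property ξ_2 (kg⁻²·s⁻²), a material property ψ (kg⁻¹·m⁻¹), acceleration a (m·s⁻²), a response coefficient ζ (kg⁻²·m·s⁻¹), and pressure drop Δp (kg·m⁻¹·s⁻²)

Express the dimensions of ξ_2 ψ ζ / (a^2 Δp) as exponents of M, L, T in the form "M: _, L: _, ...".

Collect each base-dimension exponent across the product:
  M: (-2) + (-1) − 2·(0) + (-2) − (1) = -6
  L: (0) + (-1) − 2·(1) + (1) − (-1) = -1
  T: (-2) + (0) − 2·(-2) + (-1) − (-2) = 3
So the dimensions are [M⁻⁶ L⁻¹ T³].

M: -6, L: -1, T: 3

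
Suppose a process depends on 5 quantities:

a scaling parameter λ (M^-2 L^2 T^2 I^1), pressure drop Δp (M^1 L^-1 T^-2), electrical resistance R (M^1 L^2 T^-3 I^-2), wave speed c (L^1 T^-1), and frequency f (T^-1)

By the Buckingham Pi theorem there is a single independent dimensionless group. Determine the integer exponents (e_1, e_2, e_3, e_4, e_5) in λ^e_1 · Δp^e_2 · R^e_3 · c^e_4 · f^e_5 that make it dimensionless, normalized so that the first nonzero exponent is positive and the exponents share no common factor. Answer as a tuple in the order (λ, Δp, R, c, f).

(2, 3, 1, -3, -2)

M: e_1·(-2) + e_2·(1) + e_3·(1) + e_4·(0) + e_5·(0) = 0
L: e_1·(2) + e_2·(-1) + e_3·(2) + e_4·(1) + e_5·(0) = 0
T: e_1·(2) + e_2·(-2) + e_3·(-3) + e_4·(-1) + e_5·(-1) = 0
I: e_1·(1) + e_2·(0) + e_3·(-2) + e_4·(0) + e_5·(0) = 0
Solving this homogeneous linear system for the smallest-integer solution (first nonzero entry positive) gives (2, 3, 1, -3, -2).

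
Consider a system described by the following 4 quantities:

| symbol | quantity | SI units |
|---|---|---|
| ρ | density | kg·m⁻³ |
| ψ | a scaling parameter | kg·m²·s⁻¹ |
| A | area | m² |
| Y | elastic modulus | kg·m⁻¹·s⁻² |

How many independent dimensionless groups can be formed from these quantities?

1

There are 4 variables and 3 base dimensions (M, L, T).
The dimension matrix has rank 3.
Independent dimensionless groups: 4 − 3 = 1.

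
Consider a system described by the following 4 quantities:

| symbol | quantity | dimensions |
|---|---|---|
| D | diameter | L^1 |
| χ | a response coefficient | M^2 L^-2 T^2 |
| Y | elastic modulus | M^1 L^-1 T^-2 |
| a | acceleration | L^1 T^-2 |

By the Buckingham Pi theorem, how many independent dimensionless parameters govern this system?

There are 4 variables and 3 base dimensions (M, L, T).
The dimension matrix has rank 3.
Independent dimensionless groups: 4 − 3 = 1.

1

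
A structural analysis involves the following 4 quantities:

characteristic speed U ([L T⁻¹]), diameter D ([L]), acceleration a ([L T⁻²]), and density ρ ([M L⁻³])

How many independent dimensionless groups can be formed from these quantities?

1

There are 4 variables and 3 base dimensions (M, L, T).
The dimension matrix has rank 3.
Independent dimensionless groups: 4 − 3 = 1.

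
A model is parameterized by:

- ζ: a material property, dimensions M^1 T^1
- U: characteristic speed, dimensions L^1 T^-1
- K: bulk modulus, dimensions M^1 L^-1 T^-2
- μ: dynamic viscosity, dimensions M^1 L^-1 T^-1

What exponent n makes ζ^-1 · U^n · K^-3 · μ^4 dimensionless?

Balance the L exponent: (1)·n from U, plus −(0) − 3·(-1) + 4·(-1) = -1 from the rest, must sum to zero.
n − 1 = 0, so n = 1.

1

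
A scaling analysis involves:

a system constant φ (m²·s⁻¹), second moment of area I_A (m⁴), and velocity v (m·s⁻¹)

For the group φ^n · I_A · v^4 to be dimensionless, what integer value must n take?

Balance the L exponent: (2)·n from φ, plus (4) + 4·(1) = 8 from the rest, must sum to zero.
2n + 8 = 0, so n = -4.

-4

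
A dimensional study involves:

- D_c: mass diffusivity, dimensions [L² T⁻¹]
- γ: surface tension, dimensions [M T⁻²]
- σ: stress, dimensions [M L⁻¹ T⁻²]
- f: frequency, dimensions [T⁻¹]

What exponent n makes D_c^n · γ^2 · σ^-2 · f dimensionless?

Balance the L exponent: (2)·n from D_c, plus 2·(0) − 2·(-1) + (0) = 2 from the rest, must sum to zero.
2n + 2 = 0, so n = -1.

-1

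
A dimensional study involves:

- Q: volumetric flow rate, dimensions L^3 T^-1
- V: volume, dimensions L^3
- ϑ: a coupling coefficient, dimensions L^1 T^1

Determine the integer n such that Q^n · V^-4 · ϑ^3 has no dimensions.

Balance the L exponent: (3)·n from Q, plus −4·(3) + 3·(1) = -9 from the rest, must sum to zero.
3n − 9 = 0, so n = 3.

3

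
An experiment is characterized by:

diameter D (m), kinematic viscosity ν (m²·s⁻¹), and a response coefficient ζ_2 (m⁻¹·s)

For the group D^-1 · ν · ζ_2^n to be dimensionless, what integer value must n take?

1

Balance the L exponent: (-1)·n from ζ_2, plus −(1) + (2) = 1 from the rest, must sum to zero.
−n + 1 = 0, so n = 1.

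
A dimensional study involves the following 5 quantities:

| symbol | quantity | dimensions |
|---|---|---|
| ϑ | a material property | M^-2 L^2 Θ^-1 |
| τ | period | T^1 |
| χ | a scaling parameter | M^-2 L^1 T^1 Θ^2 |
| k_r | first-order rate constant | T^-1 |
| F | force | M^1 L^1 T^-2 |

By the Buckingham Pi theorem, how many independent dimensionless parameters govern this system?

There are 5 variables and 4 base dimensions (M, L, T, Θ).
The dimension matrix has rank 4.
Independent dimensionless groups: 5 − 4 = 1.

1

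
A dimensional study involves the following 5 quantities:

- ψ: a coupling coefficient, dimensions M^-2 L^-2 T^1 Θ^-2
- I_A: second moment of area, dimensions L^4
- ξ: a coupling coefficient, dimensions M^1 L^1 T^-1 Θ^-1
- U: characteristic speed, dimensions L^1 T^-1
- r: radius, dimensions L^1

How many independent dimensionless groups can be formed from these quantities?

1

There are 5 variables and 4 base dimensions (M, L, T, Θ).
The dimension matrix has rank 4.
Independent dimensionless groups: 5 − 4 = 1.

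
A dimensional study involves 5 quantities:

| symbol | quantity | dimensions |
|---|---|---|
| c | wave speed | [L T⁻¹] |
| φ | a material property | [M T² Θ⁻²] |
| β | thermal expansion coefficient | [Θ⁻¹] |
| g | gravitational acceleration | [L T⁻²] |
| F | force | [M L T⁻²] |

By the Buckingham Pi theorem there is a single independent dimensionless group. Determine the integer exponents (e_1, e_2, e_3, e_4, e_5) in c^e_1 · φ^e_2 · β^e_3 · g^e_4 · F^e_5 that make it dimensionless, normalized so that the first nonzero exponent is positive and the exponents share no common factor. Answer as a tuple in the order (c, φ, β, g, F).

M: e_1·(0) + e_2·(1) + e_3·(0) + e_4·(0) + e_5·(1) = 0
L: e_1·(1) + e_2·(0) + e_3·(0) + e_4·(1) + e_5·(1) = 0
T: e_1·(-1) + e_2·(2) + e_3·(0) + e_4·(-2) + e_5·(-2) = 0
Θ: e_1·(0) + e_2·(-2) + e_3·(-1) + e_4·(0) + e_5·(0) = 0
Solving this homogeneous linear system for the smallest-integer solution (first nonzero entry positive) gives (2, -1, 2, -3, 1).

(2, -1, 2, -3, 1)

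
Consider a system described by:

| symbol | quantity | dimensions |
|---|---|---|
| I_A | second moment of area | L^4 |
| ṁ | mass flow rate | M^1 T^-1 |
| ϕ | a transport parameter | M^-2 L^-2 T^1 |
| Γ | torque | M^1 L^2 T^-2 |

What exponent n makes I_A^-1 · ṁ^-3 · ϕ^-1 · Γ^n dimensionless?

Balance the M exponent: (1)·n from Γ, plus −(0) − 3·(1) − (-2) = -1 from the rest, must sum to zero.
n − 1 = 0, so n = 1.

1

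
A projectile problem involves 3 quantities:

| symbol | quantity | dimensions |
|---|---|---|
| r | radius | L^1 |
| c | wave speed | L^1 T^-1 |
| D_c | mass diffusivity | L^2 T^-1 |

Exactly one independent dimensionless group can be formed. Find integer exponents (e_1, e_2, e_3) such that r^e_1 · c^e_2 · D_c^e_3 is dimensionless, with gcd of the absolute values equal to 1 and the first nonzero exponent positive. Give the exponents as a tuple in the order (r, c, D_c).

L: e_1·(1) + e_2·(1) + e_3·(2) = 0
T: e_1·(0) + e_2·(-1) + e_3·(-1) = 0
Solving this homogeneous linear system for the smallest-integer solution (first nonzero entry positive) gives (1, 1, -1).

(1, 1, -1)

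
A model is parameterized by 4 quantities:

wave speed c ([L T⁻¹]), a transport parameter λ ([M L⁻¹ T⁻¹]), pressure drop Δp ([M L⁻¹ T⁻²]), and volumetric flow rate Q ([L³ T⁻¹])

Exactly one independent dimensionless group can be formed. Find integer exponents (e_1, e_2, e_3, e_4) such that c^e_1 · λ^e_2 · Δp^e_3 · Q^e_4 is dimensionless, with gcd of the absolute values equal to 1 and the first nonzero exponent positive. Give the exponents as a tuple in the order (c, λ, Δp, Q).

(3, 2, -2, -1)

M: e_1·(0) + e_2·(1) + e_3·(1) + e_4·(0) = 0
L: e_1·(1) + e_2·(-1) + e_3·(-1) + e_4·(3) = 0
T: e_1·(-1) + e_2·(-1) + e_3·(-2) + e_4·(-1) = 0
Solving this homogeneous linear system for the smallest-integer solution (first nonzero entry positive) gives (3, 2, -2, -1).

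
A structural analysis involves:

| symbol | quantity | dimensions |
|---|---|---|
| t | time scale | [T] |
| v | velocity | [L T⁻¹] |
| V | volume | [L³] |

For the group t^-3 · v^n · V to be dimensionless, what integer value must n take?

-3

Balance the L exponent: (1)·n from v, plus −3·(0) + (3) = 3 from the rest, must sum to zero.
n + 3 = 0, so n = -3.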